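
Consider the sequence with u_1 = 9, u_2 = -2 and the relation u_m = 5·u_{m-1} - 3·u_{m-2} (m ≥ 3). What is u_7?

-14563

Applying the relation repeatedly:
u_3 = -37; u_4 = -179; u_5 = -784; u_6 = -3383; u_7 = -14563.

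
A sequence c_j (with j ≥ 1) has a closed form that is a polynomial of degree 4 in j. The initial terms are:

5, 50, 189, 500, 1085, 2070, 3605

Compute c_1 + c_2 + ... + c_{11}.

1st diffs: 45, 139, 311, 585, 985, 1535.
2nd diffs: 94, 172, 274, 400, 550.
3rd diffs: 78, 102, 126, 150.
4th diffs: 24, 24, 24 (constant).
Newton forward-difference form: c_j = 5 + 45·C(j-1,1) + 94·C(j-1,2) + 78·C(j-1,3) + 24·C(j-1,4).
Continuing: 5864, 9045, 13370, 19085.
Summing j = 1..11 (11 terms) gives 54868.

54868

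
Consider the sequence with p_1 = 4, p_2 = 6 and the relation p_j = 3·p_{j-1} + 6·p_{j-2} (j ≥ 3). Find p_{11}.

5106402

Step forward from the initial values:
p_3 = 42  p_4 = 162  p_5 = 738  p_6 = 3186  p_7 = 13986  p_8 = 61074  p_9 = 267138  p_{10} = 1167858  p_{11} = 5106402.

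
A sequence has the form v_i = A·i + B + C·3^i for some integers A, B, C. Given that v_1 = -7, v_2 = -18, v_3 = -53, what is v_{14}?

Plug in i = 1, 2, 3: A + B + 3C = -7; 2A + B + 9C = -18; 3A + B + 27C = -53.
Subtracting the first from the second: A + 6C = -11.
Subtracting the second from the third: A + 18C = -35.
Solving: C = -2, A = 1, then B = -2.
Therefore v_{14} = 14 + (-2) + (-2)·4782969 = -9565926.

-9565926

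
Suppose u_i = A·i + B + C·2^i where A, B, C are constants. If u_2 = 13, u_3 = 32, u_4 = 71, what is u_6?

309

At i = 2, 3, 4: 2A + B + 4C = 13; 3A + B + 8C = 32; 4A + B + 16C = 71.
Subtracting the first from the second: A + 4C = 19.
Subtracting the second from the third: A + 8C = 39.
Solving: C = 5, A = -1, then B = -5.
Hence u_6 = -1·6 + (-5) + 5·64 = 309.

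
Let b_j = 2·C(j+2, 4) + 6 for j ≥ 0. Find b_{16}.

6126

C(18, 4) = 3060, so b_{16} = 6126.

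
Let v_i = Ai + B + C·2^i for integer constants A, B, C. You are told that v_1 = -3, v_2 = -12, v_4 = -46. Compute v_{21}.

-4194403

Write the equations: A + B + 2C = -3; 2A + B + 4C = -12; 4A + B + 16C = -46.
Subtracting the first from the second: A + 2C = -9.
Subtracting the second from the third: 2A + 12C = -34.
Solving: C = -2, A = -5, then B = 6.
Hence v_{21} = -5·21 + 6 + (-2)·2097152 = -4194403.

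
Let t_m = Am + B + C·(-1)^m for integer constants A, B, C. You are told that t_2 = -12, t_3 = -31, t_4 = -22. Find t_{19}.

Write the equations: 2A + B + C = -12; 3A + B - C = -31; 4A + B + C = -22.
Subtracting the first from the second: A - 2C = -19.
Subtracting the second from the third: A + 2C = 9.
Solving: C = 7, A = -5, then B = -9.
Therefore t_{19} = -95 + (-9) + 7·(-1) = -111.

-111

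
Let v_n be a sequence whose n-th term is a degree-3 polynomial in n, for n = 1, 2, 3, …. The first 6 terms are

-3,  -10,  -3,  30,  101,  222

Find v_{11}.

1st diffs: -7, 7, 33, 71, 121.
2nd diffs: 14, 26, 38, 50.
3rd diffs: 12, 12, 12 (constant).
Newton forward-difference form: v_n = -3 + (-7)·C(n-1,1) + 14·C(n-1,2) + 12·C(n-1,3).
At n = 11: n-1 = 10, so v_{11} = -3 - 70 + 630 + 1440 = 1997.

1997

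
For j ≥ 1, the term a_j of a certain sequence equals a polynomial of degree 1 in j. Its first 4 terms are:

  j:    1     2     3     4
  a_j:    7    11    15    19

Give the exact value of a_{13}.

1st diffs: 4, 4, 4 (constant).
So a_j = 4j + 3.
Evaluating at j = 13 gives a_{13} = 55.

55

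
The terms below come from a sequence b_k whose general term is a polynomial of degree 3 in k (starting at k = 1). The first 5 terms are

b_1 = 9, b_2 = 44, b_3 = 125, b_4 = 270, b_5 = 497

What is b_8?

1850

1st diffs: 35, 81, 145, 227.
2nd diffs: 46, 64, 82.
3rd diffs: 18, 18 (constant).
Newton forward-difference form: b_k = 9 + 35·C(k-1,1) + 46·C(k-1,2) + 18·C(k-1,3).
At k = 8: k-1 = 7, so b_8 = 9 + 245 + 966 + 630 = 1850.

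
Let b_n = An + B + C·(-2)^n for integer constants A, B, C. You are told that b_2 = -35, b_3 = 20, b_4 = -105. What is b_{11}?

The three given values yield: 2A + B + 4C = -35; 3A + B - 8C = 20; 4A + B + 16C = -105.
Subtracting the first from the second: A - 12C = 55.
Subtracting the second from the third: A + 24C = -125.
Solving: C = -5, A = -5, then B = -5.
Hence b_{11} = -5·11 + (-5) + (-5)·(-2048) = 10180.

10180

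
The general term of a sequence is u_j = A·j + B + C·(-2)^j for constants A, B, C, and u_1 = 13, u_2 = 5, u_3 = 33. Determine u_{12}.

-8139

Write the equations: A + B - 2C = 13; 2A + B + 4C = 5; 3A + B - 8C = 33.
Subtracting the first from the second: A + 6C = -8.
Subtracting the second from the third: A - 12C = 28.
Solving: C = -2, A = 4, then B = 5.
Hence u_{12} = 4·12 + 5 + (-2)·4096 = -8139.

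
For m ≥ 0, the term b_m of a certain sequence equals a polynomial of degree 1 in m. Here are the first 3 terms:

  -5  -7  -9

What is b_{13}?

1st diffs: -2, -2 (constant).
So b_m = -2m - 5.
Evaluating at m = 13 gives b_{13} = -31.

-31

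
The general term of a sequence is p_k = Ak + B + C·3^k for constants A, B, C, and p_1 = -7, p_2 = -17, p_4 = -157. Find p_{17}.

Write the equations: A + B + 3C = -7; 2A + B + 9C = -17; 4A + B + 81C = -157.
Subtracting the first from the second: A + 6C = -10.
Subtracting the second from the third: 2A + 72C = -140.
Solving: C = -2, A = 2, then B = -3.
So p_k = 2·k + (-3) + (-2)·3^k; at k=17 this is -258280295.

-258280295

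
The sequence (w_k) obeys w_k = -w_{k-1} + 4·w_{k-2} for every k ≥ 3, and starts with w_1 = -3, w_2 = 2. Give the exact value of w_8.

Step forward from the initial values:
w_3 = -14;  w_4 = 22;  w_5 = -78;  w_6 = 166;  w_7 = -478;  w_8 = 1142.

1142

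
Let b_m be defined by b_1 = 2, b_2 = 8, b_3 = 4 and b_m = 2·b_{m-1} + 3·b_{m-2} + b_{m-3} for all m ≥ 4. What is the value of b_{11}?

Step forward from the initial values:
b_4 = 34;  b_5 = 88;  b_6 = 282;  b_7 = 862;  b_8 = 2658;  b_9 = 8184;  b_{10} = 25204;  b_{11} = 77618.

77618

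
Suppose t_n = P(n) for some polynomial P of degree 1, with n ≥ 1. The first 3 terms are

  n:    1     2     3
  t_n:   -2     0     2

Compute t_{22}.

40

1st diffs: 2, 2 (constant).
So t_n = 2n - 4.
Evaluating at n = 22 gives t_{22} = 40.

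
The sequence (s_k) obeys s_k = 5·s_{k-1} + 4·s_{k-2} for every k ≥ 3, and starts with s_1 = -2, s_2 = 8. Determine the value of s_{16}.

225348297792

Compute successive terms:
s_3 = 32  s_4 = 192  s_5 = 1088  …  s_{13} = 1215829568  s_{14} = 6932127808  s_{15} = 39523957312  s_{16} = 225348297792.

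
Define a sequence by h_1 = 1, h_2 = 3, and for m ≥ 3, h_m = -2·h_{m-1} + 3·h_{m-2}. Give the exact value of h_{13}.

-265719

Applying the relation repeatedly:
h_3 = -3, h_4 = 15, h_5 = -39, …, h_{10} = 9843, h_{11} = -29523, h_{12} = 88575, h_{13} = -265719.
(Characteristic roots are 1 and -3.)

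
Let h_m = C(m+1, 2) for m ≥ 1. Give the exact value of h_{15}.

120

C(16, 2) = 120, so h_{15} = 120.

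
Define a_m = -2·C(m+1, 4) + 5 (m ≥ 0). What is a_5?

C(6, 4) = 15, so a_5 = -25.

-25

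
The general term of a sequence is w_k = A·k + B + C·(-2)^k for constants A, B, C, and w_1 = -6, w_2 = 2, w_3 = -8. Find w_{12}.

At k = 1, 2, 3: A + B - 2C = -6; 2A + B + 4C = 2; 3A + B - 8C = -8.
Subtracting the first from the second: A + 6C = 8.
Subtracting the second from the third: A - 12C = -10.
Solving: C = 1, A = 2, then B = -6.
Hence w_{12} = 2·12 + (-6) + 1·4096 = 4114.

4114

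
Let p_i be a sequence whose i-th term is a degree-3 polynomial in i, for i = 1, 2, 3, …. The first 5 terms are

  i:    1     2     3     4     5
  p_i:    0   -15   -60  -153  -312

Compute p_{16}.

-11565

1st diffs: -15, -45, -93, -159.
2nd diffs: -30, -48, -66.
3rd diffs: -18, -18 (constant).
So p_i = -3i^3 + 3i^2 - 3i + 3.
Evaluating at i = 16 gives p_{16} = -11565.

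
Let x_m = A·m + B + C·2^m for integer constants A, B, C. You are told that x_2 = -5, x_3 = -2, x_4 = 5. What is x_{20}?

At m = 2, 3, 4: 2A + B + 4C = -5; 3A + B + 8C = -2; 4A + B + 16C = 5.
Subtracting the first from the second: A + 4C = 3.
Subtracting the second from the third: A + 8C = 7.
Solving: C = 1, A = -1, then B = -7.
Therefore x_{20} = -20 + (-7) + 1·1048576 = 1048549.

1048549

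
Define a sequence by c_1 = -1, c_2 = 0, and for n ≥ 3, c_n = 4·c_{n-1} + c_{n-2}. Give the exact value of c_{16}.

-133957148

Applying the relation repeatedly:
c_3 = -1; c_4 = -4; c_5 = -17; …; c_{13} = -1762289; c_{14} = -7465176; c_{15} = -31622993; c_{16} = -133957148.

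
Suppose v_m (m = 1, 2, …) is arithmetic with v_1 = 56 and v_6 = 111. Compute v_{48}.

Common difference d = (111 - 56) / (6 - 1) = 11.
v_m = 56 + (m - 1)·11.
v_{48} = 56 + 47·11 = 573.

573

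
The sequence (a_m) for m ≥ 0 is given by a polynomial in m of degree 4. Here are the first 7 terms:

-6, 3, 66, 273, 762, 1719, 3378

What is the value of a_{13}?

64383

1st diffs: 9, 63, 207, 489, 957, 1659.
2nd diffs: 54, 144, 282, 468, 702.
3rd diffs: 90, 138, 186, 234.
4th diffs: 48, 48, 48 (constant).
Newton forward-difference form: a_m = -6 + 9·C(m,1) + 54·C(m,2) + 90·C(m,3) + 48·C(m,4).
At m = 13: m = 13, so a_{13} = -6 + 117 + 4212 + 25740 + 34320 = 64383.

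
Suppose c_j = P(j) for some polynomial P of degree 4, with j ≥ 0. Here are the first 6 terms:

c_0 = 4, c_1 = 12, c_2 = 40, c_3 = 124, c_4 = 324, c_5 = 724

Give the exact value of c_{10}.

10344

1st diffs: 8, 28, 84, 200, 400.
2nd diffs: 20, 56, 116, 200.
3rd diffs: 36, 60, 84.
4th diffs: 24, 24 (constant).
Newton forward-difference form: c_j = 4 + 8·C(j,1) + 20·C(j,2) + 36·C(j,3) + 24·C(j,4).
At j = 10: j = 10, so c_{10} = 4 + 80 + 900 + 4320 + 5040 = 10344.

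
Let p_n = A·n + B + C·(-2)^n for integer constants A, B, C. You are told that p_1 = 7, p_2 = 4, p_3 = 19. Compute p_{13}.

8233

Write the equations: A + B - 2C = 7; 2A + B + 4C = 4; 3A + B - 8C = 19.
Subtracting the first from the second: A + 6C = -3.
Subtracting the second from the third: A - 12C = 15.
Solving: C = -1, A = 3, then B = 2.
Therefore p_{13} = 39 + 2 + (-1)·(-8192) = 8233.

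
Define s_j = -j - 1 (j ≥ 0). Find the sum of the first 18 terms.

-171

Over j = 0..17: Σj = 153.
Total = (-1)·153 + (-1)·18 = -171.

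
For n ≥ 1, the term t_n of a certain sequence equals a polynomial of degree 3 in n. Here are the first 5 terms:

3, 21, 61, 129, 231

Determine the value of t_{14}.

3669

1st diffs: 18, 40, 68, 102.
2nd diffs: 22, 28, 34.
3rd diffs: 6, 6 (constant).
Newton forward-difference form: t_n = 3 + 18·C(n-1,1) + 22·C(n-1,2) + 6·C(n-1,3).
At n = 14: n-1 = 13, so t_{14} = 3 + 234 + 1716 + 1716 = 3669.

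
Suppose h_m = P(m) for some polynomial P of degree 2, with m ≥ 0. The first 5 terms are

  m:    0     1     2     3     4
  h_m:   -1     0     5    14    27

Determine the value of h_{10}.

1st diffs: 1, 5, 9, 13.
2nd diffs: 4, 4, 4 (constant).
Newton forward-difference form: h_m = -1 + 1·C(m,1) + 4·C(m,2).
At m = 10: m = 10, so h_{10} = -1 + 10 + 180 = 189.

189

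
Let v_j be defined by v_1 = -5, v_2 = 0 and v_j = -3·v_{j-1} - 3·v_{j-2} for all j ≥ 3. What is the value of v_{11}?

Iterate the recurrence:
v_3 = 15; v_4 = -45; v_5 = 90; v_6 = -135; v_7 = 135; v_8 = 0; v_9 = -405; v_{10} = 1215; v_{11} = -2430.

-2430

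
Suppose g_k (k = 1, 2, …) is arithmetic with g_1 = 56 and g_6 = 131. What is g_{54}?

851

Common difference d = (131 - 56) / (6 - 1) = 15.
g_k = 56 + (k - 1)·15.
g_{54} = 56 + 53·15 = 851.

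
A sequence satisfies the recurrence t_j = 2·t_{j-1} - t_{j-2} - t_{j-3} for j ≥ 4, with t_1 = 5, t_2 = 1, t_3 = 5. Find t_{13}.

185

Step forward from the initial values:
t_4 = 4; t_5 = 2; t_6 = -5; t_7 = -16; t_8 = -29; t_9 = -37; t_{10} = -29; t_{11} = 8; t_{12} = 82; t_{13} = 185.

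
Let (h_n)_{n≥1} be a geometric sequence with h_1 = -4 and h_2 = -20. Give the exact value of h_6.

-12500

Common ratio r = 5.
h_n = (-4)·5^(n-1).
h_6 = (-4)·5^5 = -12500.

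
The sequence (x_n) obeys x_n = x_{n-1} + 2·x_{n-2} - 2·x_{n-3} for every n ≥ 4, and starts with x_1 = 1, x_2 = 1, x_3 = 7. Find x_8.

x_4 = 7  x_5 = 19  x_6 = 19  x_7 = 43  x_8 = 43.

43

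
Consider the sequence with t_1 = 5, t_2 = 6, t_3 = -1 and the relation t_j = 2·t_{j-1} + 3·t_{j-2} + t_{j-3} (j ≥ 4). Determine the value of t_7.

460

Compute successive terms:
t_4 = 21  t_5 = 45  t_6 = 152  t_7 = 460.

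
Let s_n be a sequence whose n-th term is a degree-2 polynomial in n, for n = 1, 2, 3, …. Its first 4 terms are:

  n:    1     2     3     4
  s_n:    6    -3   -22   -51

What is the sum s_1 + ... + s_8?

-764

1st diffs: -9, -19, -29.
2nd diffs: -10, -10 (constant).
So s_n = -5n^2 + 6n + 5.
Continuing: -90, -139, -198, -267.
Summing n = 1..8 (8 terms) gives -764.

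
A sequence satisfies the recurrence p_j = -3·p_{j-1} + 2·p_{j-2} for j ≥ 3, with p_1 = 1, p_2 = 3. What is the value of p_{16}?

Applying the relation repeatedly:
p_3 = -7, p_4 = 27, p_5 = -95, …, p_{13} = -2463551, p_{14} = 8774067, p_{15} = -31249303, p_{16} = 111296043.

111296043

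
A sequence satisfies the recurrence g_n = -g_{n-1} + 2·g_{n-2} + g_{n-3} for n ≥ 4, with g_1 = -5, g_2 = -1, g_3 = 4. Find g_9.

201

Iterate the recurrence:
g_4 = -11  g_5 = 18  g_6 = -36  g_7 = 61  g_8 = -115  g_9 = 201.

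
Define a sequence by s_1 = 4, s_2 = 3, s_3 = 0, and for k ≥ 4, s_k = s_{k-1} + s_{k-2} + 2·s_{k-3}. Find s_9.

252

Compute successive terms:
s_4 = 11; s_5 = 17; s_6 = 28; s_7 = 67; s_8 = 129; s_9 = 252.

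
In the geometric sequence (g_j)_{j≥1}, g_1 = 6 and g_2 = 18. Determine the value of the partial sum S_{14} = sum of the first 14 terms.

14348904

Common ratio r = 3.
g_j = 6·3^(j-1).
S = 6·(3^14 - 1)/(3 - 1) = 6·(4782969 - 1)/(2) = 14348904.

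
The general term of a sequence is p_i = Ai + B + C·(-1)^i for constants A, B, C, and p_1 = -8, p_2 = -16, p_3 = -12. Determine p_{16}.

-44

The three given values yield: A + B - C = -8; 2A + B + C = -16; 3A + B - C = -12.
Subtracting the first from the second: A + 2C = -8.
Subtracting the second from the third: A - 2C = 4.
Solving: C = -3, A = -2, then B = -9.
Hence p_{16} = -2·16 + (-9) + (-3)·1 = -44.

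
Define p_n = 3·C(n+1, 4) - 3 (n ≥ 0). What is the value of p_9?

627

C(10, 4) = 210, so p_9 = 627.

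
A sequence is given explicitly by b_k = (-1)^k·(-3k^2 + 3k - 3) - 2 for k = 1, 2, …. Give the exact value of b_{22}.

-1391

(-1)^22 = 1; -3k^2 + 3k - 3 at k=22 is -1389; so b_{22} = -1391.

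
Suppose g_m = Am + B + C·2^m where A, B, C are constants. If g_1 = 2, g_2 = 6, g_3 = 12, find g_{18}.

262178

The three given values yield: A + B + 2C = 2; 2A + B + 4C = 6; 3A + B + 8C = 12.
Subtracting the first from the second: A + 2C = 4.
Subtracting the second from the third: A + 4C = 6.
Solving: C = 1, A = 2, then B = -2.
Hence g_{18} = 2·18 + (-2) + 1·262144 = 262178.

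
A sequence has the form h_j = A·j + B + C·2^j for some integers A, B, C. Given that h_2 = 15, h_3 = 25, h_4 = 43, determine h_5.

77

At j = 2, 3, 4: 2A + B + 4C = 15; 3A + B + 8C = 25; 4A + B + 16C = 43.
Subtracting the first from the second: A + 4C = 10.
Subtracting the second from the third: A + 8C = 18.
Solving: C = 2, A = 2, then B = 3.
So h_j = 2·j + 3 + 2·2^j; at j=5 this is 77.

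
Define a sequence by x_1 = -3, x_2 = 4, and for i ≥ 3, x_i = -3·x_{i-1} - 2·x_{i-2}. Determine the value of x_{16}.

32770

x_3 = -6  x_4 = 10  x_5 = -18  …  x_{13} = -4098  x_{14} = 8194  x_{15} = -16386  x_{16} = 32770.
(Characteristic roots are -1 and -2.)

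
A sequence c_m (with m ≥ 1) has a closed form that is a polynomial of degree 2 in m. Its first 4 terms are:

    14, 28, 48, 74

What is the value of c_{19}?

1184

1st diffs: 14, 20, 26.
2nd diffs: 6, 6 (constant).
So c_m = 3m^2 + 5m + 6.
Evaluating at m = 19 gives c_{19} = 1184.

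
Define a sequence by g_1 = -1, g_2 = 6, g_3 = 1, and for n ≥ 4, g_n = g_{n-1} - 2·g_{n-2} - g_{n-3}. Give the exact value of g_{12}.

Iterate the recurrence:
g_4 = -10  g_5 = -18  g_6 = 1  g_7 = 47  g_8 = 63  g_9 = -32  g_{10} = -205  g_{11} = -204  g_{12} = 238.

238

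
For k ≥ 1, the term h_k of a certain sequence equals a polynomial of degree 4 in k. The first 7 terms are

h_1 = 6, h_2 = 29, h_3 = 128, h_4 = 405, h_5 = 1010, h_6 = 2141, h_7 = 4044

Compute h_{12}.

1st diffs: 23, 99, 277, 605, 1131, 1903.
2nd diffs: 76, 178, 328, 526, 772.
3rd diffs: 102, 150, 198, 246.
4th diffs: 48, 48, 48 (constant).
Newton forward-difference form: h_k = 6 + 23·C(k-1,1) + 76·C(k-1,2) + 102·C(k-1,3) + 48·C(k-1,4).
At k = 12: k-1 = 11, so h_{12} = 6 + 253 + 4180 + 16830 + 15840 = 37109.

37109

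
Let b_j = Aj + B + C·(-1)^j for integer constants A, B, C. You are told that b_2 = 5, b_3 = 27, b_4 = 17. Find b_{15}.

99

The three given values yield: 2A + B + C = 5; 3A + B - C = 27; 4A + B + C = 17.
Subtracting the first from the second: A - 2C = 22.
Subtracting the second from the third: A + 2C = -10.
Solving: C = -8, A = 6, then B = 1.
So b_j = 6·j + 1 + (-8)·(-1)^j; at j=15 this is 99.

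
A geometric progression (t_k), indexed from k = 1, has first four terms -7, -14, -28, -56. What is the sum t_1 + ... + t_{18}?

Common ratio r = 2.
t_k = (-7)·2^(k-1).
S = (-7)·(2^18 - 1)/(2 - 1) = (-7)·(262144 - 1)/(1) = -1835001.

-1835001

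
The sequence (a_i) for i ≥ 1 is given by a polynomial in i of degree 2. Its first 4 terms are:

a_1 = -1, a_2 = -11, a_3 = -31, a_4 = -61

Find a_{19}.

-1711

1st diffs: -10, -20, -30.
2nd diffs: -10, -10 (constant).
Newton forward-difference form: a_i = -1 + (-10)·C(i-1,1) + (-10)·C(i-1,2).
At i = 19: i-1 = 18, so a_{19} = -1 - 180 - 1530 = -1711.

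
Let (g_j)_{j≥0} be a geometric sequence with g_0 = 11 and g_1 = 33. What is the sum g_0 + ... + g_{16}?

710270891

Common ratio r = 3.
g_j = 11·3^(j-0).
S = 11·(3^17 - 1)/(3 - 1) = 11·(129140163 - 1)/(2) = 710270891.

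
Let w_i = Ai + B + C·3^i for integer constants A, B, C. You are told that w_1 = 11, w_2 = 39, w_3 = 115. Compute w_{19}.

Plug in i = 1, 2, 3: A + B + 3C = 11; 2A + B + 9C = 39; 3A + B + 27C = 115.
Subtracting the first from the second: A + 6C = 28.
Subtracting the second from the third: A + 18C = 76.
Solving: C = 4, A = 4, then B = -5.
Hence w_{19} = 4·19 + (-5) + 4·1162261467 = 4649045939.

4649045939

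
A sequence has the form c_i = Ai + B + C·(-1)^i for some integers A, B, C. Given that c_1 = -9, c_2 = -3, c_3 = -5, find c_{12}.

The three given values yield: A + B - C = -9; 2A + B + C = -3; 3A + B - C = -5.
Subtracting the first from the second: A + 2C = 6.
Subtracting the second from the third: A - 2C = -2.
Solving: C = 2, A = 2, then B = -9.
Therefore c_{12} = 24 + (-9) + 2·1 = 17.

17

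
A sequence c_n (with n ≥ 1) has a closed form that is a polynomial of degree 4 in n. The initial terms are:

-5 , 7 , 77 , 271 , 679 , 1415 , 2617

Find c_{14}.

40711

1st diffs: 12, 70, 194, 408, 736, 1202.
2nd diffs: 58, 124, 214, 328, 466.
3rd diffs: 66, 90, 114, 138.
4th diffs: 24, 24, 24 (constant).
Newton forward-difference form: c_n = -5 + 12·C(n-1,1) + 58·C(n-1,2) + 66·C(n-1,3) + 24·C(n-1,4).
At n = 14: n-1 = 13, so c_{14} = -5 + 156 + 4524 + 18876 + 17160 = 40711.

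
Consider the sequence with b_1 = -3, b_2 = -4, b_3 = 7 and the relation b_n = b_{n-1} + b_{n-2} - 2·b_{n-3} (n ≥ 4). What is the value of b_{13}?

Compute successive terms:
b_4 = 9; b_5 = 24; b_6 = 19; b_7 = 25; b_8 = -4; b_9 = -17; b_{10} = -71; b_{11} = -80; b_{12} = -117; b_{13} = -55.

-55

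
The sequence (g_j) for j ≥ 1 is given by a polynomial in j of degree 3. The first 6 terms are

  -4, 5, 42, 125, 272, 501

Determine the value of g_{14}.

1st diffs: 9, 37, 83, 147, 229.
2nd diffs: 28, 46, 64, 82.
3rd diffs: 18, 18, 18 (constant).
Newton forward-difference form: g_j = -4 + 9·C(j-1,1) + 28·C(j-1,2) + 18·C(j-1,3).
At j = 14: j-1 = 13, so g_{14} = -4 + 117 + 2184 + 5148 = 7445.

7445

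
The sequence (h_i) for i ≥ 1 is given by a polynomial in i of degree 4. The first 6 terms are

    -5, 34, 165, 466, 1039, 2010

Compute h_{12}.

1st diffs: 39, 131, 301, 573, 971.
2nd diffs: 92, 170, 272, 398.
3rd diffs: 78, 102, 126.
4th diffs: 24, 24 (constant).
So h_i = i^4 + 3i^3 + 3i^2 - 6i - 6.
Evaluating at i = 12 gives h_{12} = 26274.

26274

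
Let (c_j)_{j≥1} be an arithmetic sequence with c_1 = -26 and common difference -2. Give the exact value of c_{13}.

-50

c_j = -26 + (j - 1)·(-2).
c_{13} = -26 + 12·(-2) = -50.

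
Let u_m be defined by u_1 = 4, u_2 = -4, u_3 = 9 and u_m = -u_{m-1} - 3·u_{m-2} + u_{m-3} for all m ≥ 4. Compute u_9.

Applying the relation repeatedly:
u_4 = 7; u_5 = -38; u_6 = 26; u_7 = 95; u_8 = -211; u_9 = -48.

-48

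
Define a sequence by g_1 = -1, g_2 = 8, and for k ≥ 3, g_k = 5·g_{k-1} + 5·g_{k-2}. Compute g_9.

1469375

Step forward from the initial values:
g_3 = 35  g_4 = 215  g_5 = 1250  g_6 = 7325  g_7 = 42875  g_8 = 251000  g_9 = 1469375.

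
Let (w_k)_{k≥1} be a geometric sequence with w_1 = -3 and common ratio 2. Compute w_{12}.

-6144

w_k = (-3)·2^(k-1).
w_{12} = (-3)·2^11 = -6144.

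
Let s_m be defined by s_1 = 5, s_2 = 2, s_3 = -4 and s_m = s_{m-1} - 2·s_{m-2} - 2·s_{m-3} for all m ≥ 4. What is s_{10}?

Applying the relation repeatedly:
s_4 = -18;  s_5 = -14;  s_6 = 30;  s_7 = 94;  s_8 = 62;  s_9 = -186;  s_{10} = -498.

-498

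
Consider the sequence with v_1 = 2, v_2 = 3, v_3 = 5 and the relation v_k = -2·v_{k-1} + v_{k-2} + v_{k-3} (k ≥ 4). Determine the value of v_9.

425

Iterate the recurrence:
v_4 = -5;  v_5 = 18;  v_6 = -36;  v_7 = 85;  v_8 = -188;  v_9 = 425.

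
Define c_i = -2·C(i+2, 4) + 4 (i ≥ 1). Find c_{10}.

C(12, 4) = 495, so c_{10} = -986.

-986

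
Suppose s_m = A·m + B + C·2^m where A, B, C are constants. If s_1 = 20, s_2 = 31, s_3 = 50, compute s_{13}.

32816

Plug in m = 1, 2, 3: A + B + 2C = 20; 2A + B + 4C = 31; 3A + B + 8C = 50.
Subtracting the first from the second: A + 2C = 11.
Subtracting the second from the third: A + 4C = 19.
Solving: C = 4, A = 3, then B = 9.
Hence s_{13} = 3·13 + 9 + 4·8192 = 32816.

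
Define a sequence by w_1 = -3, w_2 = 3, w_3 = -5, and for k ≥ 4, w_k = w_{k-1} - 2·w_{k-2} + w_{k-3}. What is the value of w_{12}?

-49

Applying the relation repeatedly:
w_4 = -14;  w_5 = -1;  w_6 = 22;  w_7 = 10;  w_8 = -35;  w_9 = -33;  w_{10} = 47;  w_{11} = 78;  w_{12} = -49.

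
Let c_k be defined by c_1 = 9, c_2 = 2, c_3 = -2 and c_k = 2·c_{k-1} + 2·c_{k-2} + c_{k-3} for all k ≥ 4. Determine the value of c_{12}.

24824

c_4 = 9, c_5 = 16, c_6 = 48, c_7 = 137, c_8 = 386, c_9 = 1094, c_{10} = 3097, c_{11} = 8768, c_{12} = 24824.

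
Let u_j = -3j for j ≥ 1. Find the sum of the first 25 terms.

Over j = 1..25: Σj = 325.
Total = (-3)·325 = -975.

-975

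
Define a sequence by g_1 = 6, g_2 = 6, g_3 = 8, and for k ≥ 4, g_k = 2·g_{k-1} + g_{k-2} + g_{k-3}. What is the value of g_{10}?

7432

Step forward from the initial values:
g_4 = 28  g_5 = 70  g_6 = 176  g_7 = 450  g_8 = 1146  g_9 = 2918  g_{10} = 7432.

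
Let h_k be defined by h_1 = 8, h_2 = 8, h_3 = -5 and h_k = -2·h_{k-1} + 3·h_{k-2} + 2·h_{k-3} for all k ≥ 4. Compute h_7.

Iterate the recurrence:
h_4 = 50, h_5 = -99, h_6 = 338, h_7 = -873.

-873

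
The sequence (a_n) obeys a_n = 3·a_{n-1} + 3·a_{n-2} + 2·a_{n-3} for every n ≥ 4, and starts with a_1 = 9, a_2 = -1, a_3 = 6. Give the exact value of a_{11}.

Compute successive terms:
a_4 = 33, a_5 = 115, a_6 = 456, a_7 = 1779, a_8 = 6935, a_9 = 27054, a_{10} = 105525, a_{11} = 411607.

411607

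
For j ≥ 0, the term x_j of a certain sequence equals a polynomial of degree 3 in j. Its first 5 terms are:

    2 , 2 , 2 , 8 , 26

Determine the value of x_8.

1st diffs: 0, 0, 6, 18.
2nd diffs: 0, 6, 12.
3rd diffs: 6, 6 (constant).
Newton forward-difference form: x_j = 2 + 6·C(j,3).
At j = 8: j = 8, so x_8 = 2 + 336 = 338.

338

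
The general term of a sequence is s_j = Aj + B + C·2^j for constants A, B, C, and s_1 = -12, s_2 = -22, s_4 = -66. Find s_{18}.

-786506

Write the equations: A + B + 2C = -12; 2A + B + 4C = -22; 4A + B + 16C = -66.
Subtracting the first from the second: A + 2C = -10.
Subtracting the second from the third: 2A + 12C = -44.
Solving: C = -3, A = -4, then B = -2.
Hence s_{18} = -4·18 + (-2) + (-3)·262144 = -786506.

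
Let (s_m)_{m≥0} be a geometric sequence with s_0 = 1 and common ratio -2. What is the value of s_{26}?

67108864

s_m = 1·(-2)^(m-0).
s_{26} = 1·(-2)^26 = 67108864.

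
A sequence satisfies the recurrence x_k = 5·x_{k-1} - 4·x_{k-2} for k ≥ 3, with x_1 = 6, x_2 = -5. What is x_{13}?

x_3 = -49;  x_4 = -225;  x_5 = -929;  …;  x_{10} = -961185;  x_{11} = -3844769;  x_{12} = -15379105;  x_{13} = -61516449.
(Characteristic roots are 4 and 1.)

-61516449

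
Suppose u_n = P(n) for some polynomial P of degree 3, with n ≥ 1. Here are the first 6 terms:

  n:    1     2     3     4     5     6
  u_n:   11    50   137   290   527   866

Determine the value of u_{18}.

1st diffs: 39, 87, 153, 237, 339.
2nd diffs: 48, 66, 84, 102.
3rd diffs: 18, 18, 18 (constant).
Newton forward-difference form: u_n = 11 + 39·C(n-1,1) + 48·C(n-1,2) + 18·C(n-1,3).
At n = 18: n-1 = 17, so u_{18} = 11 + 663 + 6528 + 12240 = 19442.

19442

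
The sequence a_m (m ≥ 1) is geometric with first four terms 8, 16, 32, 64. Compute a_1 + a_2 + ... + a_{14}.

131064

Common ratio r = 2.
a_m = 8·2^(m-1).
S = 8·(2^14 - 1)/(2 - 1) = 8·(16384 - 1)/(1) = 131064.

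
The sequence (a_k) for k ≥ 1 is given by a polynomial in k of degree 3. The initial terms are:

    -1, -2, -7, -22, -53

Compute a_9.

-457

1st diffs: -1, -5, -15, -31.
2nd diffs: -4, -10, -16.
3rd diffs: -6, -6 (constant).
Newton forward-difference form: a_k = -1 + (-1)·C(k-1,1) + (-4)·C(k-1,2) + (-6)·C(k-1,3).
At k = 9: k-1 = 8, so a_9 = -1 - 8 - 112 - 336 = -457.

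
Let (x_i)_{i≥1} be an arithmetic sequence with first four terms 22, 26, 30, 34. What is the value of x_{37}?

Common difference d = 4.
x_i = 22 + (i - 1)·4.
x_{37} = 22 + 36·4 = 166.

166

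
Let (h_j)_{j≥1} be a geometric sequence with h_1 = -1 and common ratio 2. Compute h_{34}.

-8589934592

h_j = (-1)·2^(j-1).
h_{34} = (-1)·2^33 = -8589934592.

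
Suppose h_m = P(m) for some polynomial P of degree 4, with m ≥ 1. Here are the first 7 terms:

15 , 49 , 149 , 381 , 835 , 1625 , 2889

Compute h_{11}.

1st diffs: 34, 100, 232, 454, 790, 1264.
2nd diffs: 66, 132, 222, 336, 474.
3rd diffs: 66, 90, 114, 138.
4th diffs: 24, 24, 24 (constant).
So h_m = m^4 + m^3 + 2m^2 + 6m + 5.
Evaluating at m = 11 gives h_{11} = 16285.

16285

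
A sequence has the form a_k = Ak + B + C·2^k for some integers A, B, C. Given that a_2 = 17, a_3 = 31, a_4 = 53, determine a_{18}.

524393

Write the equations: 2A + B + 4C = 17; 3A + B + 8C = 31; 4A + B + 16C = 53.
Subtracting the first from the second: A + 4C = 14.
Subtracting the second from the third: A + 8C = 22.
Solving: C = 2, A = 6, then B = -3.
Therefore a_{18} = 108 + (-3) + 2·262144 = 524393.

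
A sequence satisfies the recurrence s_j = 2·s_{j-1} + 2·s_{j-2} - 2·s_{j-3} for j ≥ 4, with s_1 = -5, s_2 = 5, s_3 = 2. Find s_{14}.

s_4 = 24  s_5 = 42  s_6 = 128  …  s_{11} = 11384  s_{12} = 28304  s_{13} = 70160  s_{14} = 174160.

174160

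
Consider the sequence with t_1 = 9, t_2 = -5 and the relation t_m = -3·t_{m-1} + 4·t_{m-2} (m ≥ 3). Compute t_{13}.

Step forward from the initial values:
t_3 = 51; t_4 = -173; t_5 = 723; …; t_{10} = -733997; t_{11} = 2936019; t_{12} = -11744045; t_{13} = 46976211.
(Characteristic roots are 1 and -4.)

46976211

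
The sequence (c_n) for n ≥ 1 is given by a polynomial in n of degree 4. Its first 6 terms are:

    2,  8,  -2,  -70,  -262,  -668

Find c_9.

1st diffs: 6, -10, -68, -192, -406.
2nd diffs: -16, -58, -124, -214.
3rd diffs: -42, -66, -90.
4th diffs: -24, -24 (constant).
Newton forward-difference form: c_n = 2 + 6·C(n-1,1) + (-16)·C(n-1,2) + (-42)·C(n-1,3) + (-24)·C(n-1,4).
At n = 9: n-1 = 8, so c_9 = 2 + 48 - 448 - 2352 - 1680 = -4430.

-4430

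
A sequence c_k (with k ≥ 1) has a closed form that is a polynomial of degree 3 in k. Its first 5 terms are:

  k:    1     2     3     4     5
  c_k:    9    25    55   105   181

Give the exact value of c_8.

625

1st diffs: 16, 30, 50, 76.
2nd diffs: 14, 20, 26.
3rd diffs: 6, 6 (constant).
So c_k = k^3 + k^2 + 6k + 1.
Evaluating at k = 8 gives c_8 = 625.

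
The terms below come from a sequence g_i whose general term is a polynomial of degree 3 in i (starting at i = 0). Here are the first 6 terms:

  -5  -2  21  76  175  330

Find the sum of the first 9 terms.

3255

1st diffs: 3, 23, 55, 99, 155.
2nd diffs: 20, 32, 44, 56.
3rd diffs: 12, 12, 12 (constant).
Newton forward-difference form: g_i = -5 + 3·C(i,1) + 20·C(i,2) + 12·C(i,3).
Continuing: 553, 856, 1251.
Summing i = 0..8 (9 terms) gives 3255.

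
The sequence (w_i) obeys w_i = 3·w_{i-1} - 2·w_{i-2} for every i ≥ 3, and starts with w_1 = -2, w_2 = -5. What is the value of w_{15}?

Step forward from the initial values:
w_3 = -11; w_4 = -23; w_5 = -47; …; w_{12} = -6143; w_{13} = -12287; w_{14} = -24575; w_{15} = -49151.
(Characteristic roots are 2 and 1.)

-49151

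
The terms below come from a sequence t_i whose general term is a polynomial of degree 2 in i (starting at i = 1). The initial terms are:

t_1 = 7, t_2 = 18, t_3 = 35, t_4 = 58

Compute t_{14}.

618

1st diffs: 11, 17, 23.
2nd diffs: 6, 6 (constant).
So t_i = 3i^2 + 2i + 2.
Evaluating at i = 14 gives t_{14} = 618.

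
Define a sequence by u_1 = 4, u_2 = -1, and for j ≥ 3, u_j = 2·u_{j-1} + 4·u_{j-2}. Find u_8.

3264

Step forward from the initial values:
u_3 = 14  u_4 = 24  u_5 = 104  u_6 = 304  u_7 = 1024  u_8 = 3264.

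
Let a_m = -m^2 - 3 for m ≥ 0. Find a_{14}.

a_{14} = -1·14^2 - 3 = -199.

-199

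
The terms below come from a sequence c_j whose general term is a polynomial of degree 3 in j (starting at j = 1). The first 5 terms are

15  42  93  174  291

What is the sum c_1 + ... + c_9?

3879

1st diffs: 27, 51, 81, 117.
2nd diffs: 24, 30, 36.
3rd diffs: 6, 6 (constant).
So c_j = j^3 + 6j^2 + 2j + 6.
Continuing: 450, 657, 918, 1239.
Summing j = 1..9 (9 terms) gives 3879.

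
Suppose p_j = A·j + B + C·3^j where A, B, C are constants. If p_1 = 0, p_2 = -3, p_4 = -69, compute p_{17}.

-129140112

Write the equations: A + B + 3C = 0; 2A + B + 9C = -3; 4A + B + 81C = -69.
Subtracting the first from the second: A + 6C = -3.
Subtracting the second from the third: 2A + 72C = -66.
Solving: C = -1, A = 3, then B = 0.
Hence p_{17} = 3·17 + 0 + (-1)·129140163 = -129140112.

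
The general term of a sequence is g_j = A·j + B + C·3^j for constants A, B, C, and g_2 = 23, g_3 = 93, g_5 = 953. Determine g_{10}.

236167

Write the equations: 2A + B + 9C = 23; 3A + B + 27C = 93; 5A + B + 243C = 953.
Subtracting the first from the second: A + 18C = 70.
Subtracting the second from the third: 2A + 216C = 860.
Solving: C = 4, A = -2, then B = -9.
Hence g_{10} = -2·10 + (-9) + 4·59049 = 236167.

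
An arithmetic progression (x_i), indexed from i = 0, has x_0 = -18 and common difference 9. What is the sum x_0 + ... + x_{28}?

x_i = -18 + (i - 0)·9.
x_{28} = 234; S = 29·(-18 + 234)/2 = 3132.

3132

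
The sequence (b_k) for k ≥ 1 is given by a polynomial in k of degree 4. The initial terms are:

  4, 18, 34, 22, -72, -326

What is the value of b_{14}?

-25398

1st diffs: 14, 16, -12, -94, -254.
2nd diffs: 2, -28, -82, -160.
3rd diffs: -30, -54, -78.
4th diffs: -24, -24 (constant).
So b_k = -k^4 + 5k^3 - 4k^2 + 6k - 2.
Evaluating at k = 14 gives b_{14} = -25398.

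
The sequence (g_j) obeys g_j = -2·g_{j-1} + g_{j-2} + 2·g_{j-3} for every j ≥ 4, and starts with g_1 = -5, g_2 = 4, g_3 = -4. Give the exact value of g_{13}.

1360

Iterate the recurrence:
g_4 = 2; g_5 = 0; g_6 = -6; g_7 = 16; g_8 = -38; g_9 = 80; g_{10} = -166; g_{11} = 336; g_{12} = -678; g_{13} = 1360.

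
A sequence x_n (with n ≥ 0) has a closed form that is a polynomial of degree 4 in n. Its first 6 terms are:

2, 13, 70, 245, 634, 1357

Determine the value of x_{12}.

30890

1st diffs: 11, 57, 175, 389, 723.
2nd diffs: 46, 118, 214, 334.
3rd diffs: 72, 96, 120.
4th diffs: 24, 24 (constant).
So x_n = n^4 + 6n^3 - 2n^2 + 6n + 2.
Evaluating at n = 12 gives x_{12} = 30890.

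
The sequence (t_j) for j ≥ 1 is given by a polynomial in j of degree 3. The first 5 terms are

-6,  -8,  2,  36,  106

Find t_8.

652

1st diffs: -2, 10, 34, 70.
2nd diffs: 12, 24, 36.
3rd diffs: 12, 12 (constant).
Newton forward-difference form: t_j = -6 + (-2)·C(j-1,1) + 12·C(j-1,2) + 12·C(j-1,3).
At j = 8: j-1 = 7, so t_8 = -6 - 14 + 252 + 420 = 652.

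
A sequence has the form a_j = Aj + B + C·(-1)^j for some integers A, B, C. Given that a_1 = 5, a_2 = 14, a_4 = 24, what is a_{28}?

The three given values yield: A + B - C = 5; 2A + B + C = 14; 4A + B + C = 24.
Subtracting the first from the second: A + 2C = 9.
Subtracting the second from the third: 2A = 10.
Solving: C = 2, A = 5, then B = 2.
Hence a_{28} = 5·28 + 2 + 2·1 = 144.

144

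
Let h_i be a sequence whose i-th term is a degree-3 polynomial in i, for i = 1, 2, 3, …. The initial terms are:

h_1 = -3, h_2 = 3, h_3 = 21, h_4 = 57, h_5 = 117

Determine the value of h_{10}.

987

1st diffs: 6, 18, 36, 60.
2nd diffs: 12, 18, 24.
3rd diffs: 6, 6 (constant).
Newton forward-difference form: h_i = -3 + 6·C(i-1,1) + 12·C(i-1,2) + 6·C(i-1,3).
At i = 10: i-1 = 9, so h_{10} = -3 + 54 + 432 + 504 = 987.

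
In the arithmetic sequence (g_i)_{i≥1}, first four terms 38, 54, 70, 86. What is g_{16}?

278

Common difference d = 16.
g_i = 38 + (i - 1)·16.
g_{16} = 38 + 15·16 = 278.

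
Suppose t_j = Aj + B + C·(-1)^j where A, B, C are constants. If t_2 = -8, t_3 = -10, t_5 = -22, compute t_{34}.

-200

Plug in j = 2, 3, 5: 2A + B + C = -8; 3A + B - C = -10; 5A + B - C = -22.
Subtracting the first from the second: A - 2C = -2.
Subtracting the second from the third: 2A = -12.
Solving: C = -2, A = -6, then B = 6.
So t_j = -6·j + 6 + (-2)·(-1)^j; at j=34 this is -200.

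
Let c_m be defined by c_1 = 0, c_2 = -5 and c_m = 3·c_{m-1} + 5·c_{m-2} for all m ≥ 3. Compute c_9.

Applying the relation repeatedly:
c_3 = -15;  c_4 = -70;  c_5 = -285;  c_6 = -1205;  c_7 = -5040;  c_8 = -21145;  c_9 = -88635.

-88635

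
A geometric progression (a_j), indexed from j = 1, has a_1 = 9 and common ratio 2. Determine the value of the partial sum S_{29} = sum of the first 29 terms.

4831838199

a_j = 9·2^(j-1).
S = 9·(2^29 - 1)/(2 - 1) = 9·(536870912 - 1)/(1) = 4831838199.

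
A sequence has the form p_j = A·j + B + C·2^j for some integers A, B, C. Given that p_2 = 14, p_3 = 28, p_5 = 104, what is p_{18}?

At j = 2, 3, 5: 2A + B + 4C = 14; 3A + B + 8C = 28; 5A + B + 32C = 104.
Subtracting the first from the second: A + 4C = 14.
Subtracting the second from the third: 2A + 24C = 76.
Solving: C = 3, A = 2, then B = -2.
Therefore p_{18} = 36 + (-2) + 3·262144 = 786466.

786466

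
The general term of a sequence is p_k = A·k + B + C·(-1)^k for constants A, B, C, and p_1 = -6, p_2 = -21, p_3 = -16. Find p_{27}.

-136

At k = 1, 2, 3: A + B - C = -6; 2A + B + C = -21; 3A + B - C = -16.
Subtracting the first from the second: A + 2C = -15.
Subtracting the second from the third: A - 2C = 5.
Solving: C = -5, A = -5, then B = -6.
So p_k = -5·k + (-6) + (-5)·(-1)^k; at k=27 this is -136.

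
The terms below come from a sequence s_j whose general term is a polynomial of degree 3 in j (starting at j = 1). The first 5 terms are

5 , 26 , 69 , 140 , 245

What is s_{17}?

6341

1st diffs: 21, 43, 71, 105.
2nd diffs: 22, 28, 34.
3rd diffs: 6, 6 (constant).
So s_j = j^3 + 5j^2 - j.
Evaluating at j = 17 gives s_{17} = 6341.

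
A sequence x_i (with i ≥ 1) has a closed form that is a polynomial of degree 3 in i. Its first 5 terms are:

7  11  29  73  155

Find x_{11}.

1st diffs: 4, 18, 44, 82.
2nd diffs: 14, 26, 38.
3rd diffs: 12, 12 (constant).
Newton forward-difference form: x_i = 7 + 4·C(i-1,1) + 14·C(i-1,2) + 12·C(i-1,3).
At i = 11: i-1 = 10, so x_{11} = 7 + 40 + 630 + 1440 = 2117.

2117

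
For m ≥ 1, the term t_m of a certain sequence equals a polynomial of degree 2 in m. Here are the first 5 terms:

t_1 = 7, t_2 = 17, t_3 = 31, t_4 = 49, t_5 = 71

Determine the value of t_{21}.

1st diffs: 10, 14, 18, 22.
2nd diffs: 4, 4, 4 (constant).
So t_m = 2m^2 + 4m + 1.
Evaluating at m = 21 gives t_{21} = 967.

967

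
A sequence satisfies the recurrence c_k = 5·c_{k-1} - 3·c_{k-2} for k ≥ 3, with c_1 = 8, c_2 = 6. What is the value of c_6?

174

Compute successive terms:
c_3 = 6;  c_4 = 12;  c_5 = 42;  c_6 = 174.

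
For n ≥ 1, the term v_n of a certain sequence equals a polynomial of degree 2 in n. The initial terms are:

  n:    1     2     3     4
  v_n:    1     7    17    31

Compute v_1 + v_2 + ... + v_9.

561

1st diffs: 6, 10, 14.
2nd diffs: 4, 4 (constant).
So v_n = 2n^2 - 1.
Continuing: …, 49, 71, 97, 127, …, v_9 = 161.
Summing n = 1..9 (9 terms) gives 561.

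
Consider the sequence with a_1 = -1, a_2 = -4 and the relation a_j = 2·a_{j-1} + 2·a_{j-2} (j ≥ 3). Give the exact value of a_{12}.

Iterate the recurrence:
a_3 = -10;  a_4 = -28;  a_5 = -76;  a_6 = -208;  a_7 = -568;  a_8 = -1552;  a_9 = -4240;  a_{10} = -11584;  a_{11} = -31648;  a_{12} = -86464.

-86464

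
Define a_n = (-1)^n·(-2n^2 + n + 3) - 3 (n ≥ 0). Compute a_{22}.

(-1)^22 = 1; -2n^2 + n + 3 at n=22 is -943; so a_{22} = -946.

-946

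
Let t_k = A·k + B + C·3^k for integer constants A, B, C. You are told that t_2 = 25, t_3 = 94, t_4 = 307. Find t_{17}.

Plug in k = 2, 3, 4: 2A + B + 9C = 25; 3A + B + 27C = 94; 4A + B + 81C = 307.
Subtracting the first from the second: A + 18C = 69.
Subtracting the second from the third: A + 54C = 213.
Solving: C = 4, A = -3, then B = -5.
Therefore t_{17} = -51 + (-5) + 4·129140163 = 516560596.

516560596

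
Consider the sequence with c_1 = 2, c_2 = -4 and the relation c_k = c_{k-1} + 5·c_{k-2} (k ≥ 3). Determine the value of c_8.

-244

Applying the relation repeatedly:
c_3 = 6;  c_4 = -14;  c_5 = 16;  c_6 = -54;  c_7 = 26;  c_8 = -244.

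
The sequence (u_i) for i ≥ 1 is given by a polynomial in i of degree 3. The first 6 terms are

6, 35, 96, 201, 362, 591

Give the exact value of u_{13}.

5106

1st diffs: 29, 61, 105, 161, 229.
2nd diffs: 32, 44, 56, 68.
3rd diffs: 12, 12, 12 (constant).
So u_i = 2i^3 + 4i^2 + 3i - 3.
Evaluating at i = 13 gives u_{13} = 5106.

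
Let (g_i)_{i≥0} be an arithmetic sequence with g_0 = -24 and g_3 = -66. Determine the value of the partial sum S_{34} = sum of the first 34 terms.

Common difference d = (-66 - (-24)) / (3 - 0) = -14.
g_i = -24 + (i - 0)·(-14).
g_{33} = -486; S = 34·(-24 + (-486))/2 = -8670.

-8670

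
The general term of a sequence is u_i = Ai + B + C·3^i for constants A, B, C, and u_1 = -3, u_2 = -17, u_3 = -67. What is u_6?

-2161

The three given values yield: A + B + 3C = -3; 2A + B + 9C = -17; 3A + B + 27C = -67.
Subtracting the first from the second: A + 6C = -14.
Subtracting the second from the third: A + 18C = -50.
Solving: C = -3, A = 4, then B = 2.
So u_i = 4·i + 2 + (-3)·3^i; at i=6 this is -2161.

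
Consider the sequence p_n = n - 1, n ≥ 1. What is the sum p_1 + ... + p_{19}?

171

Over n = 1..19: Σn = 190.
Total = (1)·190 + (-1)·19 = 171.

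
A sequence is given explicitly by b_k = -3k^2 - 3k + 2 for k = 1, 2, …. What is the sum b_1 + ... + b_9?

-972

Over k = 1..9: Σk = 45, Σk² = 285.
Total = (-3)·285 + (-3)·45 + (2)·9 = -972.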